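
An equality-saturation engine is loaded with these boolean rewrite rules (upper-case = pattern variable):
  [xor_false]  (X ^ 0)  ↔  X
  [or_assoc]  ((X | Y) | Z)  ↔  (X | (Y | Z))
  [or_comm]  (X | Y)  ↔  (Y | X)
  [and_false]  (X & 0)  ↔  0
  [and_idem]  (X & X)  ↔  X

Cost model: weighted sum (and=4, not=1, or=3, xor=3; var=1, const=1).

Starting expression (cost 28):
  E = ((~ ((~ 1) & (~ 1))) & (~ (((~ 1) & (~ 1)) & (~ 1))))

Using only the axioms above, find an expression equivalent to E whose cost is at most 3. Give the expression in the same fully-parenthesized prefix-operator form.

1. [and_idem →] ((~ 1) & (~ 1))  →  (~ 1);  E = ((~ ((~ 1) & (~ 1))) & (~ ((~ 1) & (~ 1))))
2. [and_idem →] ((~ ((~ 1) & (~ 1))) & (~ ((~ 1) & (~ 1))))  →  (~ ((~ 1) & (~ 1)))
3. [and_idem →] ((~ 1) & (~ 1))  →  (~ 1);  cost 3 ≤ 3, done

(~ (~ 1))   [cost 3]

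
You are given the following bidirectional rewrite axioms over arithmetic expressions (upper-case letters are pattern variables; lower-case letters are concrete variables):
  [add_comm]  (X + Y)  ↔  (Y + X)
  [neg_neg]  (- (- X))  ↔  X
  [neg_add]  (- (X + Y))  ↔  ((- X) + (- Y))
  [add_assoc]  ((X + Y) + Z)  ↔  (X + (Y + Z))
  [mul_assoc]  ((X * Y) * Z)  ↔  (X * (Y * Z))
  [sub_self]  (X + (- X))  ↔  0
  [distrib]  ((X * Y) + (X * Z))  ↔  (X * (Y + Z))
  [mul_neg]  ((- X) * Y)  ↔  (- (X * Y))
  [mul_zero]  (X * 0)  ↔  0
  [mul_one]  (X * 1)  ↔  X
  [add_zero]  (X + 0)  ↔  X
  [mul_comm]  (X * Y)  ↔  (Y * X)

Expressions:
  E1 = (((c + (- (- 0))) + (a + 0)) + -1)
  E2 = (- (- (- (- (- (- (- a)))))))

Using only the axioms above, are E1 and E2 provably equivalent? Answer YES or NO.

The axioms are sound identities: if E1 ↔* E2 then E1 and E2 evaluate identically under any assignment.
Under a=0, c=0: E1 evaluates to -1, E2 to 0. Distinct ⇒ no rewrite sequence connects them.

NO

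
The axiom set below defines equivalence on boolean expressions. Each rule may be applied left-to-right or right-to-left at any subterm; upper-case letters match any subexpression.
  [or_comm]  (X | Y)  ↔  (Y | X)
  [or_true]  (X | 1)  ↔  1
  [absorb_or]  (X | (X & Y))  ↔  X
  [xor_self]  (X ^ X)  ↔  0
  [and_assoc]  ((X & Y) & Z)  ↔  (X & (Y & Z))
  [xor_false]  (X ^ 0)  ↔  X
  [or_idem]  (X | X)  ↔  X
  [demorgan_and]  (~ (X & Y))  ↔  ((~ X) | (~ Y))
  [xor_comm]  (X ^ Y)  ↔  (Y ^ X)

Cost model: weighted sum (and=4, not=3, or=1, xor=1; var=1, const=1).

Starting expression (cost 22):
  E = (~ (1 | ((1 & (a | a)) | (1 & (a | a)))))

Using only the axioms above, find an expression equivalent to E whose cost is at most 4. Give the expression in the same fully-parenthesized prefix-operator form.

(~ 1)   [cost 4]

step 1: or_idem (→) rewrites ((1 & (a | a)) | (1 & (a | a))) into (1 & (a | a)), now (~ (1 | (1 & (a | a))))
step 2: or_idem (→) rewrites (a | a) into a, now (~ (1 | (1 & a)))
step 3: absorb_or (→) rewrites (1 | (1 & a)) into 1, reaching cost 4 (bound 4)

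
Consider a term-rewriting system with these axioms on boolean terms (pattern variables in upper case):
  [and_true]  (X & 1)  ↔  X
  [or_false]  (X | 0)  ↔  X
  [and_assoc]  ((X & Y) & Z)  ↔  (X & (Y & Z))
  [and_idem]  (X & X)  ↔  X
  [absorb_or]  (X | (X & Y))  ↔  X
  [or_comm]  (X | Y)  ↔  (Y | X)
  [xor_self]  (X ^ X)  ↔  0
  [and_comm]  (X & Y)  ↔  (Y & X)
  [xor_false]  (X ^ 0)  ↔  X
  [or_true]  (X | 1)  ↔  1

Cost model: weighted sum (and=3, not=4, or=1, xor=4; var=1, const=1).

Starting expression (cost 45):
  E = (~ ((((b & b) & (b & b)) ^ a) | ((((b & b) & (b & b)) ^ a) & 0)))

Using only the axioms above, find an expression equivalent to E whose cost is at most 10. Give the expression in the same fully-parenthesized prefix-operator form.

(~ (b ^ a))   [cost 10]

(1) ((((b & b) & (b & b)) ^ a) | ((((b & b) & (b & b)) ^ a) & 0))  =[absorb_or →]=  (((b & b) & (b & b)) ^ a)    ⊢ (~ (((b & b) & (b & b)) ^ a))
(2) ((b & b) & (b & b))  =[and_idem →]=  (b & b)    ⊢ (~ ((b & b) ^ a))
(3) (b & b)  =[and_idem →]=  b    ⊢ cost 10, within 10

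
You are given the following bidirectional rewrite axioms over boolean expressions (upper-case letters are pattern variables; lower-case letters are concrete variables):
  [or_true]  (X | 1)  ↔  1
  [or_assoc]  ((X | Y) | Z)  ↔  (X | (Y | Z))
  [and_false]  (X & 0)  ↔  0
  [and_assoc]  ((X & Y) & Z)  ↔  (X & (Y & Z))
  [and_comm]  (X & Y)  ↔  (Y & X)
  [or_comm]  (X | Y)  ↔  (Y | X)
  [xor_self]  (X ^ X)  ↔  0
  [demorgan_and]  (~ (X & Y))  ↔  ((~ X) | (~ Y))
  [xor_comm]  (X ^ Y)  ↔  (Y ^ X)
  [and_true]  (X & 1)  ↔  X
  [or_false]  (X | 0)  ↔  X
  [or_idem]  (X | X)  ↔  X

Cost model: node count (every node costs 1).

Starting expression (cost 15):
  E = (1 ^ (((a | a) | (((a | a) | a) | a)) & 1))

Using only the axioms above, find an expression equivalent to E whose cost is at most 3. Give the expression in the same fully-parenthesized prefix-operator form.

1. [or_idem →] (a | a)  →  a;  E = (1 ^ (((a | a) | ((a | a) | a)) & 1))
2. [and_true →] (((a | a) | ((a | a) | a)) & 1)  →  ((a | a) | ((a | a) | a));  E = (1 ^ ((a | a) | ((a | a) | a)))
3. [or_idem →] (a | a)  →  a;  E = (1 ^ ((a | a) | (a | a)))
4. [or_idem →] (a | a)  →  a;  E = (1 ^ ((a | a) | a))
5. [or_idem →] (a | a)  →  a;  E = (1 ^ (a | a))
6. [or_idem →] (a | a)  →  a;  cost 3 ≤ 3, done

(1 ^ a)   [cost 3]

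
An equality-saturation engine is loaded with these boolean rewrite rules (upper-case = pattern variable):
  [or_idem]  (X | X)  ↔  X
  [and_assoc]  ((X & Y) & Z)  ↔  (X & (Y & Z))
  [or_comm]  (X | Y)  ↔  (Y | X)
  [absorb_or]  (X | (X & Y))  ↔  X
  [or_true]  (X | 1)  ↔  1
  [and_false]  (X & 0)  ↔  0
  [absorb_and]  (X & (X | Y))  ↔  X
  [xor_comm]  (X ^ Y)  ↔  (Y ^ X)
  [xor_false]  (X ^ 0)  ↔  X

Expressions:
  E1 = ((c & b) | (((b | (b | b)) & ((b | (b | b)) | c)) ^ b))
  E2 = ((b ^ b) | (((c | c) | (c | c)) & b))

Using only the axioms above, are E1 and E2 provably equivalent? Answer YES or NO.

YES

step 1: absorb_and (→) rewrites ((b | (b | b)) & ((b | (b | b)) | c)) into (b | (b | b)), now ((c & b) | ((b | (b | b)) ^ b))
step 2: or_idem (→) rewrites (b | b) into b, now ((c & b) | ((b | b) ^ b))
step 3: or_idem (→) rewrites (b | b) into b, now ((c & b) | (b ^ b))
step 4: or_idem (←) rewrites c into (c | c), now (((c | c) & b) | (b ^ b))
step 5: or_comm (→) rewrites (((c | c) & b) | (b ^ b)) into ((b ^ b) | ((c | c) & b))
step 6: or_idem (←) rewrites (c | c) into ((c | c) | (c | c)), which is E2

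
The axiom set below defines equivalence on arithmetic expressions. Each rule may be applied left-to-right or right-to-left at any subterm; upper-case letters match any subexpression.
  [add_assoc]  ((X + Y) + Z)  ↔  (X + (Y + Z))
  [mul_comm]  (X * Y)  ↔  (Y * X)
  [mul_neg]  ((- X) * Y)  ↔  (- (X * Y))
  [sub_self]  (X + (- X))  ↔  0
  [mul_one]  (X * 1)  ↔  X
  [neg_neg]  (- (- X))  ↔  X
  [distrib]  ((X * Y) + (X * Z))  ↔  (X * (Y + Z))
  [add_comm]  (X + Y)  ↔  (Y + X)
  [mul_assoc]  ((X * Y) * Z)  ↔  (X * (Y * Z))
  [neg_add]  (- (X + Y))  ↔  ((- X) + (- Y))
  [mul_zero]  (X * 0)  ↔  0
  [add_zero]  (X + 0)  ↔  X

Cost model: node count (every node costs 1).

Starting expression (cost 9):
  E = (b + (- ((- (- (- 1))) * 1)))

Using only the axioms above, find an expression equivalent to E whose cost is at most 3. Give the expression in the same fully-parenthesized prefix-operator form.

(1) ((- (- (- 1))) * 1)  =[mul_one →]=  (- (- (- 1)))    ⊢ (b + (- (- (- (- 1)))))
(2) (- (- 1))  =[neg_neg →]=  1    ⊢ (b + (- (- 1)))
(3) (- (- 1))  =[neg_neg →]=  1    ⊢ cost 3, within 3

(b + 1)   [cost 3]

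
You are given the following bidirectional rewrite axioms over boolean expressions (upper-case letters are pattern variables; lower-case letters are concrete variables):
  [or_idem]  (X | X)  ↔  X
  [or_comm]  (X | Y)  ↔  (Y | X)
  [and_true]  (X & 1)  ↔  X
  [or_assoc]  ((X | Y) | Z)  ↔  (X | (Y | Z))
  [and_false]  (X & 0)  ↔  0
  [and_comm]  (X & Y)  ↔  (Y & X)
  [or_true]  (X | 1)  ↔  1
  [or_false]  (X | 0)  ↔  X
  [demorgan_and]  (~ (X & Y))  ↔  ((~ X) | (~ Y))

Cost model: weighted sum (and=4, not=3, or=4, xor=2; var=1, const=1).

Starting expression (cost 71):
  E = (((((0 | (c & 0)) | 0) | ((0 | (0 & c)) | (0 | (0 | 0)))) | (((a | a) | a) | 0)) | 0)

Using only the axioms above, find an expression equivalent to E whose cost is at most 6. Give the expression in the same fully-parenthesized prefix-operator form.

(0 | a)   [cost 6]

1. [or_assoc →] (((((0 | (c & 0)) | 0) | ((0 | (0 & c)) | (0 | (0 | 0)))) | (((a | a) | a) | 0)) | 0)  →  ((((0 | (c & 0)) | 0) | ((0 | (0 & c)) | (0 | (0 | 0)))) | ((((a | a) | a) | 0) | 0))
2. [and_false →] (c & 0)  →  0;  E = ((((0 | 0) | 0) | ((0 | (0 & c)) | (0 | (0 | 0)))) | ((((a | a) | a) | 0) | 0))
3. [or_false →] (0 | 0)  →  0;  E = ((((0 | 0) | 0) | ((0 | (0 & c)) | (0 | 0))) | ((((a | a) | a) | 0) | 0))
4. [or_idem →] (0 | 0)  →  0;  E = (((0 | 0) | ((0 | (0 & c)) | (0 | 0))) | ((((a | a) | a) | 0) | 0))
5. [and_comm →] (0 & c)  →  (c & 0);  E = (((0 | 0) | ((0 | (c & 0)) | (0 | 0))) | ((((a | a) | a) | 0) | 0))
6. [and_false →] (c & 0)  →  0;  E = (((0 | 0) | ((0 | 0) | (0 | 0))) | ((((a | a) | a) | 0) | 0))
7. [or_idem →] ((0 | 0) | (0 | 0))  →  (0 | 0);  E = (((0 | 0) | (0 | 0)) | ((((a | a) | a) | 0) | 0))
8. [or_idem →] (a | a)  →  a;  E = (((0 | 0) | (0 | 0)) | (((a | a) | 0) | 0))
9. [or_false →] ((a | a) | 0)  →  (a | a);  E = (((0 | 0) | (0 | 0)) | ((a | a) | 0))
10. [or_idem →] ((0 | 0) | (0 | 0))  →  (0 | 0);  E = ((0 | 0) | ((a | a) | 0))
11. [or_idem →] (a | a)  →  a;  E = ((0 | 0) | (a | 0))
12. [or_false →] (a | 0)  →  a;  E = ((0 | 0) | a)
13. [or_false →] (0 | 0)  →  0;  cost 6 ≤ 6, done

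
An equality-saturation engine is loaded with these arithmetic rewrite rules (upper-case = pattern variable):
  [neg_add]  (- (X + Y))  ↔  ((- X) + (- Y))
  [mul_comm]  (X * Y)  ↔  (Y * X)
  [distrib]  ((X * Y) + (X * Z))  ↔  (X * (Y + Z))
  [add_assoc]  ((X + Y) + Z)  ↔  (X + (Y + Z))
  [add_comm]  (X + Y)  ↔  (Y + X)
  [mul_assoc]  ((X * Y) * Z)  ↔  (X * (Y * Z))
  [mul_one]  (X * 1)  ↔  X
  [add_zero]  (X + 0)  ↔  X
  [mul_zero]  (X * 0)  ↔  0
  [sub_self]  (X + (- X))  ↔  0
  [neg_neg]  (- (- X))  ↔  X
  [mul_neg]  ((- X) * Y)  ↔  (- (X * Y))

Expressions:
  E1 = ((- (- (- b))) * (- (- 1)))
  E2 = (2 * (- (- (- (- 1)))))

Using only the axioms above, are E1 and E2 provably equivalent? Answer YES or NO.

Every axiom is a valid identity, so a rewrite proof would force E1 and E2 to agree under every assignment.
At b=0: E1 = 0 but E2 = 2; they differ, so no derivation exists.

NO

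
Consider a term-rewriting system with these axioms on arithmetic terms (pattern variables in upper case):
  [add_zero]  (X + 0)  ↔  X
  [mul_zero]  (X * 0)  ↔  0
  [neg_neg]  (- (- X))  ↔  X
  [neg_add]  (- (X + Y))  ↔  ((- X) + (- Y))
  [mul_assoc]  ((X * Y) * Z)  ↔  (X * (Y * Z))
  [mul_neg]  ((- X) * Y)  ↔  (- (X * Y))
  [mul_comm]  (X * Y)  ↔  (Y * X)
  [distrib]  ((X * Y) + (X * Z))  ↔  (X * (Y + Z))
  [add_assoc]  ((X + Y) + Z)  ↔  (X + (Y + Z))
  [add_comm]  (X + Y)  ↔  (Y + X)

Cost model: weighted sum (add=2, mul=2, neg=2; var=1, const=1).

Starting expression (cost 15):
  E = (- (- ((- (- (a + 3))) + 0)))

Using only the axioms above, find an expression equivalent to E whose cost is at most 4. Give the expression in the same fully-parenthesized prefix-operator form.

(1) ((- (- (a + 3))) + 0)  =[add_zero →]=  (- (- (a + 3)))    ⊢ (- (- (- (- (a + 3)))))
(2) (- (- (- (a + 3))))  =[neg_neg →]=  (- (a + 3))    ⊢ (- (- (a + 3)))
(3) (- (- (a + 3)))  =[neg_neg →]=  (a + 3)    ⊢ cost 4, within 4

(a + 3)   [cost 4]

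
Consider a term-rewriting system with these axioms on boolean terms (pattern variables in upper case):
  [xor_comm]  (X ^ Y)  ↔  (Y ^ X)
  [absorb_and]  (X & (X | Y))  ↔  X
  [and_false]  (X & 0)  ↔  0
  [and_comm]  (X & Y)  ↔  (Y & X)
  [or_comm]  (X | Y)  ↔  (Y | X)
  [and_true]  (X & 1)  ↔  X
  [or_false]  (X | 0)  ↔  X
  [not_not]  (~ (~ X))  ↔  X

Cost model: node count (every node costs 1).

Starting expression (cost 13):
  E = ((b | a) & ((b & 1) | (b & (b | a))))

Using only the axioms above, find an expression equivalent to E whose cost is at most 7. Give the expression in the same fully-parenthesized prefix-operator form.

1. [absorb_and →] (b & (b | a))  →  b;  E = ((b | a) & ((b & 1) | b))
2. [or_comm →] (b | a)  →  (a | b);  E = ((a | b) & ((b & 1) | b))
3. [and_true →] (b & 1)  →  b;  cost 7 ≤ 7, done

((a | b) & (b | b))   [cost 7]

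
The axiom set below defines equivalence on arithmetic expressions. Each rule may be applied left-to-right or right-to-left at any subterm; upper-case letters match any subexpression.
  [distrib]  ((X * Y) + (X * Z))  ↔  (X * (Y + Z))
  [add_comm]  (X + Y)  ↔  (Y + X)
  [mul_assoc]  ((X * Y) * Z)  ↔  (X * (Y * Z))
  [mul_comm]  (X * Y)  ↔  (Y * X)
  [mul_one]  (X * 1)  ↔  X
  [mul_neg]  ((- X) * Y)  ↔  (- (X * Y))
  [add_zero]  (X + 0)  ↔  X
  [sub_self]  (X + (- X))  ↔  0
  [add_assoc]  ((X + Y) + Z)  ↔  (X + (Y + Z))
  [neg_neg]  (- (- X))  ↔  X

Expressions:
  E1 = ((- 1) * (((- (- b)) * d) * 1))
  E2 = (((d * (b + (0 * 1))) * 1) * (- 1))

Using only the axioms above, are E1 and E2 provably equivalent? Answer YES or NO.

YES

(1) (- (- b))  =[neg_neg →]=  b    ⊢ ((- 1) * ((b * d) * 1))
(2) ((- 1) * ((b * d) * 1))  =[mul_comm →]=  (((b * d) * 1) * (- 1))
(3) ((b * d) * 1)  =[mul_one →]=  (b * d)    ⊢ ((b * d) * (- 1))
(4) (b * d)  =[mul_comm →]=  (d * b)    ⊢ ((d * b) * (- 1))
(5) (d * b)  =[mul_one ←]=  ((d * b) * 1)    ⊢ (((d * b) * 1) * (- 1))
(6) b  =[add_zero ←]=  (b + 0)    ⊢ (((d * (b + 0)) * 1) * (- 1))
(7) 0  =[mul_one ←]=  (0 * 1)    ⊢ E2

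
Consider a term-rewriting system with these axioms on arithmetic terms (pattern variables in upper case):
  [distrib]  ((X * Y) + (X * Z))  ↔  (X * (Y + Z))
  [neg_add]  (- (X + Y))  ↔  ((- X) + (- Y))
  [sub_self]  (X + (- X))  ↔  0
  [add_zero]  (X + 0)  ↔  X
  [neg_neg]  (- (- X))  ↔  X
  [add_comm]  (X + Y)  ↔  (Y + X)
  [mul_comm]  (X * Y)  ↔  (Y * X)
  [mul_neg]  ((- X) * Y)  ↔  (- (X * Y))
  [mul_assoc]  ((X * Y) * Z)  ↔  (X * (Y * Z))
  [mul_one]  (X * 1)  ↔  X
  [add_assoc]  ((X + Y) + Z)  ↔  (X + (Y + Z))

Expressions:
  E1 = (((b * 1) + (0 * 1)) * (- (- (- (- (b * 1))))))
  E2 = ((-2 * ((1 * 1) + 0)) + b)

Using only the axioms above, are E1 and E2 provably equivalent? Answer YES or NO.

NO

The axioms are sound identities: if E1 ↔* E2 then E1 and E2 evaluate identically under any assignment.
Under b=0: E1 evaluates to 0, E2 to -2. Distinct ⇒ no rewrite sequence connects them.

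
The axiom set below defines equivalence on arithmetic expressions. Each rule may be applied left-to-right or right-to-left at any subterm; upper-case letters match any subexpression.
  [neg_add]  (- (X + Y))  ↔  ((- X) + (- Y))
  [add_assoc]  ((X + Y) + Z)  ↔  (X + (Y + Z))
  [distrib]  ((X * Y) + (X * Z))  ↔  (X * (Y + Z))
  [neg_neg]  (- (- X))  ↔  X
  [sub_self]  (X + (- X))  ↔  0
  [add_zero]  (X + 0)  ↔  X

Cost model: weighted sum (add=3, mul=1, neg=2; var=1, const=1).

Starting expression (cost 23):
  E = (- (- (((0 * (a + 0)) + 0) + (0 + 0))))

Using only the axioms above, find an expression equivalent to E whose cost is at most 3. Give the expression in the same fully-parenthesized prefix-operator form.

(0 * a)   [cost 3]

(1) (a + 0)  =[add_zero →]=  a    ⊢ (- (- (((0 * a) + 0) + (0 + 0))))
(2) ((0 * a) + 0)  =[add_zero →]=  (0 * a)    ⊢ (- (- ((0 * a) + (0 + 0))))
(3) (- (- ((0 * a) + (0 + 0))))  =[neg_neg →]=  ((0 * a) + (0 + 0))
(4) (0 + 0)  =[add_zero →]=  0    ⊢ ((0 * a) + 0)
(5) ((0 * a) + 0)  =[add_zero →]=  (0 * a)    ⊢ cost 3, within 3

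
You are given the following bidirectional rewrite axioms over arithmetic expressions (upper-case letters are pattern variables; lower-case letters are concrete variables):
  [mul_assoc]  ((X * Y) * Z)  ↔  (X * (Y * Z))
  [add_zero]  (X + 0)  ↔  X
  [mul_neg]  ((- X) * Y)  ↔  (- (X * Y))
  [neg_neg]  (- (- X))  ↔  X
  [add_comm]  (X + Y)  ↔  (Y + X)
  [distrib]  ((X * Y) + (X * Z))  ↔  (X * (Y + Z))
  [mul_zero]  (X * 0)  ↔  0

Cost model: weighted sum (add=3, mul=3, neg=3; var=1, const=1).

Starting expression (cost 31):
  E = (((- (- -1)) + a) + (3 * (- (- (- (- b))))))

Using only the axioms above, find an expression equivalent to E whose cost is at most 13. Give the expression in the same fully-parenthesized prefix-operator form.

1. [neg_neg →] (- (- -1))  →  -1;  E = ((-1 + a) + (3 * (- (- (- (- b))))))
2. [neg_neg →] (- (- (- (- b))))  →  (- (- b));  E = ((-1 + a) + (3 * (- (- b))))
3. [neg_neg →] (- (- b))  →  b;  cost 13 ≤ 13, done

((-1 + a) + (3 * b))   [cost 13]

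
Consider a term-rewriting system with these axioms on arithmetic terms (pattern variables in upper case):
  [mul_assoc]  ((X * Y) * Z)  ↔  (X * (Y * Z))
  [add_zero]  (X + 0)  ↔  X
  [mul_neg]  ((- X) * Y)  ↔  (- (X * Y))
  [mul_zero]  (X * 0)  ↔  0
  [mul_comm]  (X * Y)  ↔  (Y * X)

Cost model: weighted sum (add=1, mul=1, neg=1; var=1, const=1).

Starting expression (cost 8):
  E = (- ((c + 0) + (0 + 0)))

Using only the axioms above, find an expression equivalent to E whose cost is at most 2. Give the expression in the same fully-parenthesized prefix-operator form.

(- c)   [cost 2]

(1) (0 + 0)  =[add_zero →]=  0    ⊢ (- ((c + 0) + 0))
(2) ((c + 0) + 0)  =[add_zero →]=  (c + 0)    ⊢ (- (c + 0))
(3) (c + 0)  =[add_zero →]=  c    ⊢ cost 2, within 2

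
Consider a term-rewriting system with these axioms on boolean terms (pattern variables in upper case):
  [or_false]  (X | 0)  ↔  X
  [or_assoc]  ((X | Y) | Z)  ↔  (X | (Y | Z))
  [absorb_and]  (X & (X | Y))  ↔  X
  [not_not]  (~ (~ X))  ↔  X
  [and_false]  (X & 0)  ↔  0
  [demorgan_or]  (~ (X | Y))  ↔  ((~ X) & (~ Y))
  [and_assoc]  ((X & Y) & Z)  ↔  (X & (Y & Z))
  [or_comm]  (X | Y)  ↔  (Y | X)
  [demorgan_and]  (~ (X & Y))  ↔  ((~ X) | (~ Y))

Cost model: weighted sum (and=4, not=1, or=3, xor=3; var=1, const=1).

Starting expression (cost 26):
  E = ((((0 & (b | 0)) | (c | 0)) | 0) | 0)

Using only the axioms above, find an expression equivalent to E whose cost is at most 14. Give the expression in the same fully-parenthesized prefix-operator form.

((0 & b) | (c | 0))   [cost 14]

1. [or_false →] (((0 & (b | 0)) | (c | 0)) | 0)  →  ((0 & (b | 0)) | (c | 0));  E = (((0 & (b | 0)) | (c | 0)) | 0)
2. [or_false →] (b | 0)  →  b;  E = (((0 & b) | (c | 0)) | 0)
3. [or_false →] (((0 & b) | (c | 0)) | 0)  →  ((0 & b) | (c | 0));  cost 14 ≤ 14, done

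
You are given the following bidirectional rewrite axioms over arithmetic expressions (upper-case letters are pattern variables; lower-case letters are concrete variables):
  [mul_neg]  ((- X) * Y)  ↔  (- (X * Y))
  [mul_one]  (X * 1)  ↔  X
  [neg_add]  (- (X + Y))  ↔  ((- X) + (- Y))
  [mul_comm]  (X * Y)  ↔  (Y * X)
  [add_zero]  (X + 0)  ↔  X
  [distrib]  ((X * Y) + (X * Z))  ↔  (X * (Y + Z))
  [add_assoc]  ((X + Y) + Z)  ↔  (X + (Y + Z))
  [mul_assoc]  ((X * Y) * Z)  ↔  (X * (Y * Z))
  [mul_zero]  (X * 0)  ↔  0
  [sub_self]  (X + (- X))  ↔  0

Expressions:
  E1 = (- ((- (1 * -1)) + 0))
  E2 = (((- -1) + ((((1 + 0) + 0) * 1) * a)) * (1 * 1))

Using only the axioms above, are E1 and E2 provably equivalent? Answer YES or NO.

All listed rules preserve value, hence provable equivalence implies equal values everywhere; look for a separating assignment.
a=0 gives E1 ↦ -1, E2 ↦ 1; values differ ⇒ not provably equivalent.

NO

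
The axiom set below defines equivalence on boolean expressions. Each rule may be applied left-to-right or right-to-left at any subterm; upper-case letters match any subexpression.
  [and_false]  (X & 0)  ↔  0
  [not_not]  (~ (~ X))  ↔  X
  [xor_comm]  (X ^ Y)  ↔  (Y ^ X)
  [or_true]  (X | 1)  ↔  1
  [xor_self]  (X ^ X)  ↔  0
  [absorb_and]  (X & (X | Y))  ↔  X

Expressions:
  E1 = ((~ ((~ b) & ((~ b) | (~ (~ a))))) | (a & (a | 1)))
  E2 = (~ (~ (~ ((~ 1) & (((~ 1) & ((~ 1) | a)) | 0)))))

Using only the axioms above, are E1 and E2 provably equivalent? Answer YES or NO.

NO

The axioms are sound identities: if E1 ↔* E2 then E1 and E2 evaluate identically under any assignment.
Under a=0, b=0: E1 evaluates to 0, E2 to 1. Distinct ⇒ no rewrite sequence connects them.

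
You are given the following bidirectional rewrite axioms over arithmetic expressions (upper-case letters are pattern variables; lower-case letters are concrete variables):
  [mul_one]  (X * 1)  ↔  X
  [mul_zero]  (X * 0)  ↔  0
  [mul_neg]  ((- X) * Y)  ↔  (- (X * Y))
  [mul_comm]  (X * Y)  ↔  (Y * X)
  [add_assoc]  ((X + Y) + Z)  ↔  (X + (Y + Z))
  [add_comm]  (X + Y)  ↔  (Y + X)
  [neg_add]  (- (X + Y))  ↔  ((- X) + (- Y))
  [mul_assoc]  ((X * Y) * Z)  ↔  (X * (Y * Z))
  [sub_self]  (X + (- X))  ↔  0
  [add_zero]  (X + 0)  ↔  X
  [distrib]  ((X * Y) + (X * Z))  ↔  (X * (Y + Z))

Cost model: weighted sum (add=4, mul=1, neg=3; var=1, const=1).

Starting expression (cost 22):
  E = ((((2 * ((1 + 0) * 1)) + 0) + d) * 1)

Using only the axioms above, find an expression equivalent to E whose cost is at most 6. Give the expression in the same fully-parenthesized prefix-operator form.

step 1: add_zero (→) rewrites (1 + 0) into 1, now ((((2 * (1 * 1)) + 0) + d) * 1)
step 2: mul_one (→) rewrites ((((2 * (1 * 1)) + 0) + d) * 1) into (((2 * (1 * 1)) + 0) + d)
step 3: mul_one (→) rewrites (1 * 1) into 1, now (((2 * 1) + 0) + d)
step 4: mul_one (→) rewrites (2 * 1) into 2, now ((2 + 0) + d)
step 5: add_assoc (→) rewrites ((2 + 0) + d) into (2 + (0 + d))
step 6: add_comm (→) rewrites (0 + d) into (d + 0), now (2 + (d + 0))
step 7: add_zero (→) rewrites (d + 0) into d, reaching cost 6 (bound 6)

(2 + d)   [cost 6]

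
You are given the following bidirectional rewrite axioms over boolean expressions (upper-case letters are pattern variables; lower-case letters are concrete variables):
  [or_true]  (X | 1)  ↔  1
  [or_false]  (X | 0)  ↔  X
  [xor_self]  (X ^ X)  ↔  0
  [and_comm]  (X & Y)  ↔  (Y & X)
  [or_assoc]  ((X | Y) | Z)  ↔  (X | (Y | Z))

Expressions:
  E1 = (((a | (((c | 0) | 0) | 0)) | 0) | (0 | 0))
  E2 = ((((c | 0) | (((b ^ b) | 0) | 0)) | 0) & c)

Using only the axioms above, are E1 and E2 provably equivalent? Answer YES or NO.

The axioms are sound identities: if E1 ↔* E2 then E1 and E2 evaluate identically under any assignment.
Under a=1, b=0, c=0: E1 evaluates to 1, E2 to 0. Distinct ⇒ no rewrite sequence connects them.

NO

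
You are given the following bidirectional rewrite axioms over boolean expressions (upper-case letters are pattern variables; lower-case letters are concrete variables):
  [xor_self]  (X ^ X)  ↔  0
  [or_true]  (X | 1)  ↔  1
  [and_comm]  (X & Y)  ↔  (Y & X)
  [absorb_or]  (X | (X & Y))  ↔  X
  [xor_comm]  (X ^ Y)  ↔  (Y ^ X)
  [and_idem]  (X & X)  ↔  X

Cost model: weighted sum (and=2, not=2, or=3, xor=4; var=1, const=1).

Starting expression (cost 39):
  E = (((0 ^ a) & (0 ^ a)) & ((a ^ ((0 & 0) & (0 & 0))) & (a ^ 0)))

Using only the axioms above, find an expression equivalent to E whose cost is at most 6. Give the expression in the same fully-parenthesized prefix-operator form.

(1) ((0 & 0) & (0 & 0))  =[and_idem →]=  (0 & 0)    ⊢ (((0 ^ a) & (0 ^ a)) & ((a ^ (0 & 0)) & (a ^ 0)))
(2) (0 & 0)  =[and_idem →]=  0    ⊢ (((0 ^ a) & (0 ^ a)) & ((a ^ 0) & (a ^ 0)))
(3) ((a ^ 0) & (a ^ 0))  =[and_idem →]=  (a ^ 0)    ⊢ (((0 ^ a) & (0 ^ a)) & (a ^ 0))
(4) ((0 ^ a) & (0 ^ a))  =[and_idem →]=  (0 ^ a)    ⊢ ((0 ^ a) & (a ^ 0))
(5) (0 ^ a)  =[xor_comm →]=  (a ^ 0)    ⊢ ((a ^ 0) & (a ^ 0))
(6) ((a ^ 0) & (a ^ 0))  =[and_idem →]=  (a ^ 0)    ⊢ cost 6, within 6

(a ^ 0)   [cost 6]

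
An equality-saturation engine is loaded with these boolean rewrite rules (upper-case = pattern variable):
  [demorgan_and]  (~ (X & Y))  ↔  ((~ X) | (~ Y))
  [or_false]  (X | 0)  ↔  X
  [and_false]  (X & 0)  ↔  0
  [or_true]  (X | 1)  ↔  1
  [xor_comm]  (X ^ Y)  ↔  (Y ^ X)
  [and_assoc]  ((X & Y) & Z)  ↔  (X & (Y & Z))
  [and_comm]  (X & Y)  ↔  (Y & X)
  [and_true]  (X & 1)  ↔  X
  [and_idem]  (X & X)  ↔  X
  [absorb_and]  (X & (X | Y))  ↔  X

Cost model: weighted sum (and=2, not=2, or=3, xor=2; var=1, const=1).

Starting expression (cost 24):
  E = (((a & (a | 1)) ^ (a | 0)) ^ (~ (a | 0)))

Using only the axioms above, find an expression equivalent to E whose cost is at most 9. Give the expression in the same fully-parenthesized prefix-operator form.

((a ^ a) ^ (~ a))   [cost 9]

1. [or_false →] (a | 0)  →  a;  E = (((a & (a | 1)) ^ a) ^ (~ (a | 0)))
2. [absorb_and →] (a & (a | 1))  →  a;  E = ((a ^ a) ^ (~ (a | 0)))
3. [or_false →] (a | 0)  →  a;  cost 9 ≤ 9, done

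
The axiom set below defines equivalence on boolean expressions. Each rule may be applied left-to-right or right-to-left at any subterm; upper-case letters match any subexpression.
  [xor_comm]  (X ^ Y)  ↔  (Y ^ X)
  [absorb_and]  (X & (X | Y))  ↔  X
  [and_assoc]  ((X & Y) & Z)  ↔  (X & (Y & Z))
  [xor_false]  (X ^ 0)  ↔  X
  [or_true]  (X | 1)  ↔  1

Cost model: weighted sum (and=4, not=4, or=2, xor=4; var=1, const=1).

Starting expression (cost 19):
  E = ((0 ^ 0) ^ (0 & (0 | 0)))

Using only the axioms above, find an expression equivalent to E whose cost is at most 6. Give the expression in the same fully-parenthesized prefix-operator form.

step 1: absorb_and (→) rewrites (0 & (0 | 0)) into 0, now ((0 ^ 0) ^ 0)
step 2: xor_comm (→) rewrites ((0 ^ 0) ^ 0) into (0 ^ (0 ^ 0))
step 3: xor_false (→) rewrites (0 ^ 0) into 0, reaching cost 6 (bound 6)

(0 ^ 0)   [cost 6]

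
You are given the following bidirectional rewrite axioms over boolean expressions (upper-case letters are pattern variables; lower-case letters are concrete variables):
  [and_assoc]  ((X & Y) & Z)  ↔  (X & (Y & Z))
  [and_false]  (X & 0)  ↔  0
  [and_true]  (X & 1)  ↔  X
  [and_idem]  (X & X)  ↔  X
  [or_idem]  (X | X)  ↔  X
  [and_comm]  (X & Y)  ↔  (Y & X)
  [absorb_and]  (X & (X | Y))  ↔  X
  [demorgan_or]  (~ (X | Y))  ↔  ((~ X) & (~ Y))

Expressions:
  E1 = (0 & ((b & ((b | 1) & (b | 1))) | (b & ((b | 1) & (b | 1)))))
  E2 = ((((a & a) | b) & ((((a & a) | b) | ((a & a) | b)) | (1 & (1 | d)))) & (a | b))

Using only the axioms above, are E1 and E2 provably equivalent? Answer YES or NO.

NO

All listed rules preserve value, hence provable equivalence implies equal values everywhere; look for a separating assignment.
a=0, b=1, d=0 gives E1 ↦ 0, E2 ↦ 1; values differ ⇒ not provably equivalent.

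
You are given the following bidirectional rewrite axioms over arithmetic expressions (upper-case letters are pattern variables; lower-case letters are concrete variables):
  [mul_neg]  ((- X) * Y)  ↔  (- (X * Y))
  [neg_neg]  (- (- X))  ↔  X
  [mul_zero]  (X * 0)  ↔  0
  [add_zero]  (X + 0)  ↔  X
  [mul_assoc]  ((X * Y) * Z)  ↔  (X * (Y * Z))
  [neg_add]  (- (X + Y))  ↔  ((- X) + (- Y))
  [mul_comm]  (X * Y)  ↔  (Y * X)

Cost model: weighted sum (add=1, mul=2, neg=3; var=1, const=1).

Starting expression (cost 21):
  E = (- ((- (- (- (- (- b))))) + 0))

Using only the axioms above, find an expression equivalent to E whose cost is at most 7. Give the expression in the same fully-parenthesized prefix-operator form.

(1) ((- (- (- (- (- b))))) + 0)  =[add_zero →]=  (- (- (- (- (- b)))))    ⊢ (- (- (- (- (- (- b))))))
(2) (- (- (- (- (- (- b))))))  =[neg_neg →]=  (- (- (- (- b))))
(3) (- (- (- b)))  =[neg_neg →]=  (- b)    ⊢ cost 7, within 7

(- (- b))   [cost 7]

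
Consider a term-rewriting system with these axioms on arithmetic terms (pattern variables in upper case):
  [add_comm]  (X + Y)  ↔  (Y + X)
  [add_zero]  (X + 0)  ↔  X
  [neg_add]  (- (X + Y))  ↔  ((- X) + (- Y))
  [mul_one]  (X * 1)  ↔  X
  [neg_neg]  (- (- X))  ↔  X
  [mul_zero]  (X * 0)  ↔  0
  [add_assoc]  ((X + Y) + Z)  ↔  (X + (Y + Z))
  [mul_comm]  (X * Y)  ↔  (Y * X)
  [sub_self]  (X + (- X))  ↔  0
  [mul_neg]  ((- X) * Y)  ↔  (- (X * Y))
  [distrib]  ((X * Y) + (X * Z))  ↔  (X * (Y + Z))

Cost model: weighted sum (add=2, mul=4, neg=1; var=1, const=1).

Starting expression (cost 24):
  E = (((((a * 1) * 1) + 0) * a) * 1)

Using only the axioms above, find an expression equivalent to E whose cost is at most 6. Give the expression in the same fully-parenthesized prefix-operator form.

(a * a)   [cost 6]

1. [mul_one →] (((((a * 1) * 1) + 0) * a) * 1)  →  ((((a * 1) * 1) + 0) * a)
2. [mul_one →] (a * 1)  →  a;  E = (((a * 1) + 0) * a)
3. [add_zero →] ((a * 1) + 0)  →  (a * 1);  E = ((a * 1) * a)
4. [mul_one →] (a * 1)  →  a;  cost 6 ≤ 6, done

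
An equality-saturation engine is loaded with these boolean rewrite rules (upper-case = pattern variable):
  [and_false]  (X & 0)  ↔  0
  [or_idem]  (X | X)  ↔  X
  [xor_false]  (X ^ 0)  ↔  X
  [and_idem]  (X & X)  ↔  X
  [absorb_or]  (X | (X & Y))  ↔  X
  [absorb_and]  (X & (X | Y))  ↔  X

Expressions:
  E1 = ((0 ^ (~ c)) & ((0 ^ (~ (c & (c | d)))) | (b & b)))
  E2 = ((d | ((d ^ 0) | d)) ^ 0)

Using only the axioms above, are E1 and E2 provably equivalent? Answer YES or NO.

All listed rules preserve value, hence provable equivalence implies equal values everywhere; look for a separating assignment.
b=0, c=0, d=0 gives E1 ↦ 1, E2 ↦ 0; values differ ⇒ not provably equivalent.

NO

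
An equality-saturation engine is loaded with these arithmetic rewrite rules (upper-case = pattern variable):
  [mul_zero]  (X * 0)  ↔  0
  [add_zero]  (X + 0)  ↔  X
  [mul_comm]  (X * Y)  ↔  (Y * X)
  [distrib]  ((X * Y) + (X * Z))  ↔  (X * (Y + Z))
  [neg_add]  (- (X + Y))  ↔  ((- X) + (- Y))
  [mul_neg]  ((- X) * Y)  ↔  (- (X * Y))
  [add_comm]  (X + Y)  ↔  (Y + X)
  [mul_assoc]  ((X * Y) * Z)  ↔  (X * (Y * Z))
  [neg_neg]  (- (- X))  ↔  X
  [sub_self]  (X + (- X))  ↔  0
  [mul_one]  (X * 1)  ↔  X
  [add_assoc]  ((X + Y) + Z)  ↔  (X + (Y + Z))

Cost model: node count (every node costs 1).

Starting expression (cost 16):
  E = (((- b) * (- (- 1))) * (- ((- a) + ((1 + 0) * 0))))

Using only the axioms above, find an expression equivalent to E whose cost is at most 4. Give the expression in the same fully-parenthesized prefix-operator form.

(a * (- b))   [cost 4]

(1) (1 + 0)  =[add_zero →]=  1    ⊢ (((- b) * (- (- 1))) * (- ((- a) + (1 * 0))))
(2) (1 * 0)  =[mul_zero →]=  0    ⊢ (((- b) * (- (- 1))) * (- ((- a) + 0)))
(3) ((- a) + 0)  =[add_zero →]=  (- a)    ⊢ (((- b) * (- (- 1))) * (- (- a)))
(4) (- (- 1))  =[neg_neg →]=  1    ⊢ (((- b) * 1) * (- (- a)))
(5) (- (- a))  =[neg_neg →]=  a    ⊢ (((- b) * 1) * a)
(6) (((- b) * 1) * a)  =[mul_comm →]=  (a * ((- b) * 1))
(7) ((- b) * 1)  =[mul_one →]=  (- b)    ⊢ cost 4, within 4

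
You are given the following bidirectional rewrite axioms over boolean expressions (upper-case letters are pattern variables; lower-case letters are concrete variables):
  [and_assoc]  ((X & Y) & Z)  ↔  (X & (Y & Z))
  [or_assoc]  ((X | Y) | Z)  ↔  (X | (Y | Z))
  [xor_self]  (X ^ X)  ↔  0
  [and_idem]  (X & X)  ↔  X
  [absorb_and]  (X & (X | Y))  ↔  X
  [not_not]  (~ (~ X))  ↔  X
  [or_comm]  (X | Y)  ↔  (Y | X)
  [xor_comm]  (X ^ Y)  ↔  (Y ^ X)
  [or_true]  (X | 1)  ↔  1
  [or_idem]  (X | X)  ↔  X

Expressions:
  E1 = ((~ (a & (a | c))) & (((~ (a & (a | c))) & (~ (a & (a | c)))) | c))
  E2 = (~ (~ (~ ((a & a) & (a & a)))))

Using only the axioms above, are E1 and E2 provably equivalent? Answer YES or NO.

YES

1. [and_idem →] ((~ (a & (a | c))) & (~ (a & (a | c))))  →  (~ (a & (a | c)));  E1 = ((~ (a & (a | c))) & ((~ (a & (a | c))) | c))
2. [absorb_and →] ((~ (a & (a | c))) & ((~ (a & (a | c))) | c))  →  (~ (a & (a | c)))
3. [absorb_and →] (a & (a | c))  →  a;  E1 = (~ a)
4. [and_idem ←] a  →  (a & a);  E1 = (~ (a & a))
5. [and_idem ←] (a & a)  →  ((a & a) & (a & a));  E1 = (~ ((a & a) & (a & a)))
6. [not_not ←] (~ ((a & a) & (a & a)))  →  (~ (~ (~ ((a & a) & (a & a)))));  this is E2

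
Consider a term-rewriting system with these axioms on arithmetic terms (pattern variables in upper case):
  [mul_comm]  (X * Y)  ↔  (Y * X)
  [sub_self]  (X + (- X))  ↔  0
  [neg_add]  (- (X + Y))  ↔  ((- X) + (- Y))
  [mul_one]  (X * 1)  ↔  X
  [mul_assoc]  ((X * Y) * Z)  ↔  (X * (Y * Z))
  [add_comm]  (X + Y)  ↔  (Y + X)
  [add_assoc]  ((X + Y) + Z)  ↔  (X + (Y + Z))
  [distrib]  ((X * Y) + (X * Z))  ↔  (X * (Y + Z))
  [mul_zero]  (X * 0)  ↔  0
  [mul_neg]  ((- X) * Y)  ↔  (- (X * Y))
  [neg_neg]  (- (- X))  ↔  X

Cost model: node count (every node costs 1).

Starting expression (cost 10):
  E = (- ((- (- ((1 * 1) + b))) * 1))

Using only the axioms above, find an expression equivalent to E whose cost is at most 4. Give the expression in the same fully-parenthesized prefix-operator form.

step 1: mul_one (→) rewrites ((- (- ((1 * 1) + b))) * 1) into (- (- ((1 * 1) + b))), now (- (- (- ((1 * 1) + b))))
step 2: mul_one (→) rewrites (1 * 1) into 1, now (- (- (- (1 + b))))
step 3: neg_neg (→) rewrites (- (- (- (1 + b)))) into (- (1 + b)), reaching cost 4 (bound 4)

(- (1 + b))   [cost 4]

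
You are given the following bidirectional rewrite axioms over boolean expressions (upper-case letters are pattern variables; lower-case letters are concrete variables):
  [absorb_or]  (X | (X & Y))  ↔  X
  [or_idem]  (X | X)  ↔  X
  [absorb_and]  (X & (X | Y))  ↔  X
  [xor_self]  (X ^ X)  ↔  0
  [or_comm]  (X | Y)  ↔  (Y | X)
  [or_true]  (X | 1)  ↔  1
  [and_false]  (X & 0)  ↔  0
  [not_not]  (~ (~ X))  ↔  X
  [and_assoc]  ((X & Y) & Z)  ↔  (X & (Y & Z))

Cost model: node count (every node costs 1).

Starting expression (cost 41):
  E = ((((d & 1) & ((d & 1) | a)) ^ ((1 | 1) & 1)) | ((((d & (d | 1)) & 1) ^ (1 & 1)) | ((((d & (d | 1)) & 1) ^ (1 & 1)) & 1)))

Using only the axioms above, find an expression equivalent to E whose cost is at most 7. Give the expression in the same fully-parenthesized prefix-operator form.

((d & 1) ^ (1 & 1))   [cost 7]

step 1: absorb_or (→) rewrites ((((d & (d | 1)) & 1) ^ (1 & 1)) | ((((d & (d | 1)) & 1) ^ (1 & 1)) & 1)) into (((d & (d | 1)) & 1) ^ (1 & 1)), now ((((d & 1) & ((d & 1) | a)) ^ ((1 | 1) & 1)) | (((d & (d | 1)) & 1) ^ (1 & 1)))
step 2: absorb_and (→) rewrites (d & (d | 1)) into d, now ((((d & 1) & ((d & 1) | a)) ^ ((1 | 1) & 1)) | ((d & 1) ^ (1 & 1)))
step 3: or_idem (→) rewrites (1 | 1) into 1, now ((((d & 1) & ((d & 1) | a)) ^ (1 & 1)) | ((d & 1) ^ (1 & 1)))
step 4: absorb_and (→) rewrites ((d & 1) & ((d & 1) | a)) into (d & 1), now (((d & 1) ^ (1 & 1)) | ((d & 1) ^ (1 & 1)))
step 5: or_idem (→) rewrites (((d & 1) ^ (1 & 1)) | ((d & 1) ^ (1 & 1))) into ((d & 1) ^ (1 & 1)), reaching cost 7 (bound 7)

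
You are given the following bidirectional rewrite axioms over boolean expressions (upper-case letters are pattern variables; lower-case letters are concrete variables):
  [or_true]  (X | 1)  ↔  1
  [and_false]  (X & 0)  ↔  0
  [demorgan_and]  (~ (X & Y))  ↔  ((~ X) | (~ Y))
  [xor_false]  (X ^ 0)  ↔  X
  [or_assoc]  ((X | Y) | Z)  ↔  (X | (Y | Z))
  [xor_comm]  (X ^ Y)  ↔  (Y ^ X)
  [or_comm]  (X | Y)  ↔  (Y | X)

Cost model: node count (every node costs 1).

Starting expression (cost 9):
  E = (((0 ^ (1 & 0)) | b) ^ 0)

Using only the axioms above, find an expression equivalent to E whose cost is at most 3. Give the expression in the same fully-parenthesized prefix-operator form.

(0 | b)   [cost 3]

step 1: and_false (→) rewrites (1 & 0) into 0, now (((0 ^ 0) | b) ^ 0)
step 2: xor_false (→) rewrites (((0 ^ 0) | b) ^ 0) into ((0 ^ 0) | b)
step 3: xor_false (→) rewrites (0 ^ 0) into 0, reaching cost 3 (bound 3)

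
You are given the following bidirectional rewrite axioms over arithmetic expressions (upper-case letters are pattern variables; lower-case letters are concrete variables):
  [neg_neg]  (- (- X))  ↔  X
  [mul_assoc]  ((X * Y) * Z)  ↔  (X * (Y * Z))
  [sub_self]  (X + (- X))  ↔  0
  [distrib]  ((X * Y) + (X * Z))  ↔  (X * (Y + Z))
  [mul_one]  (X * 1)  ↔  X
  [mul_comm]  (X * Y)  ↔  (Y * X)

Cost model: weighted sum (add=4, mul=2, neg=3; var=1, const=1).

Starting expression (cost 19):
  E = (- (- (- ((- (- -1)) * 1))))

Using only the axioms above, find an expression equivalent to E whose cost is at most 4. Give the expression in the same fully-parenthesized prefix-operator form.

step 1: neg_neg (→) rewrites (- (- (- ((- (- -1)) * 1)))) into (- ((- (- -1)) * 1))
step 2: mul_one (→) rewrites ((- (- -1)) * 1) into (- (- -1)), now (- (- (- -1)))
step 3: neg_neg (→) rewrites (- (- -1)) into -1, reaching cost 4 (bound 4)

(- -1)   [cost 4]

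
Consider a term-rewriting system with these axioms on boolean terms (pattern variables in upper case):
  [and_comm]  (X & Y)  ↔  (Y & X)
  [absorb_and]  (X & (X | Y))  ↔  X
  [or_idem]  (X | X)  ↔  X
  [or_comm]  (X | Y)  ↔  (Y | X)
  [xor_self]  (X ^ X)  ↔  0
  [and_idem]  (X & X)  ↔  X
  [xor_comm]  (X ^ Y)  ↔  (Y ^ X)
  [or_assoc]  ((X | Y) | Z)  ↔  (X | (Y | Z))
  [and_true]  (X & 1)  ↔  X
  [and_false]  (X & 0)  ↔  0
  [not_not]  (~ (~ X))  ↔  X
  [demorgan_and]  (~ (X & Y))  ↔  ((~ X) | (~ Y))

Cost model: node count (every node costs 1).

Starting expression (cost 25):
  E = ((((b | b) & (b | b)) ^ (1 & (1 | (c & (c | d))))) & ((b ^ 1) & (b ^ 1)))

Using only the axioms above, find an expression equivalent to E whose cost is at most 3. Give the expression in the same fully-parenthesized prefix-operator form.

1. [absorb_and →] (c & (c | d))  →  c;  E = ((((b | b) & (b | b)) ^ (1 & (1 | c))) & ((b ^ 1) & (b ^ 1)))
2. [and_idem →] ((b ^ 1) & (b ^ 1))  →  (b ^ 1);  E = ((((b | b) & (b | b)) ^ (1 & (1 | c))) & (b ^ 1))
3. [and_idem →] ((b | b) & (b | b))  →  (b | b);  E = (((b | b) ^ (1 & (1 | c))) & (b ^ 1))
4. [or_idem →] (b | b)  →  b;  E = ((b ^ (1 & (1 | c))) & (b ^ 1))
5. [absorb_and →] (1 & (1 | c))  →  1;  E = ((b ^ 1) & (b ^ 1))
6. [and_idem →] ((b ^ 1) & (b ^ 1))  →  (b ^ 1);  cost 3 ≤ 3, done

(b ^ 1)   [cost 3]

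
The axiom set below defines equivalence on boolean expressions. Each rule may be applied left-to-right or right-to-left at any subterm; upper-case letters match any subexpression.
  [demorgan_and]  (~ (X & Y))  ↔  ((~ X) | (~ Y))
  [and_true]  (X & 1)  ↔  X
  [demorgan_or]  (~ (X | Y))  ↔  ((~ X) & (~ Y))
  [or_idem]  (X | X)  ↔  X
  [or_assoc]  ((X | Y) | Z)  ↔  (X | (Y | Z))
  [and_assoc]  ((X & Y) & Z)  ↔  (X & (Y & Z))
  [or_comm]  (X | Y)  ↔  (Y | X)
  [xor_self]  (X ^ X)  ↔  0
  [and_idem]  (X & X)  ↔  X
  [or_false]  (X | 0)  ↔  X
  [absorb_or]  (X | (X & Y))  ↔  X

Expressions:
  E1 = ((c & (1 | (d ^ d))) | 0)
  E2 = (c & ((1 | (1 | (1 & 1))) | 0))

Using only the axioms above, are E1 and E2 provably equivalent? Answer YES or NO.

YES

1. [or_false →] ((c & (1 | (d ^ d))) | 0)  →  (c & (1 | (d ^ d)))
2. [xor_self →] (d ^ d)  →  0;  E1 = (c & (1 | 0))
3. [or_idem ←] 1  →  (1 | 1);  E1 = (c & ((1 | 1) | 0))
4. [or_idem ←] 1  →  (1 | 1);  E1 = (c & ((1 | (1 | 1)) | 0))
5. [and_true ←] 1  →  (1 & 1);  this is E2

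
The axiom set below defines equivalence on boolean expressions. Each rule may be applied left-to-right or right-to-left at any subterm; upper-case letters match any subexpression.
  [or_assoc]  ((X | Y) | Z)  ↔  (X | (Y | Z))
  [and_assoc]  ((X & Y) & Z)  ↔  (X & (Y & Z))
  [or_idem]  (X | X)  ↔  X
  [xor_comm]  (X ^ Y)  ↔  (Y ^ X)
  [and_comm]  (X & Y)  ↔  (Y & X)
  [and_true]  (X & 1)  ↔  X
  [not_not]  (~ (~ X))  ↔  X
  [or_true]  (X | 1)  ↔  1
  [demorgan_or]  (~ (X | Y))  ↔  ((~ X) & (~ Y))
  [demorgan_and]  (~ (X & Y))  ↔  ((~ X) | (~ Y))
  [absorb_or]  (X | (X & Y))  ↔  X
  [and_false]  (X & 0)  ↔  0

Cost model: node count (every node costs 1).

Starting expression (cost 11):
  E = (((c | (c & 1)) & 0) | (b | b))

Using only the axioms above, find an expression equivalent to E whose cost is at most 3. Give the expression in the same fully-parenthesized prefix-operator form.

step 1: absorb_or (→) rewrites (c | (c & 1)) into c, now ((c & 0) | (b | b))
step 2: and_false (→) rewrites (c & 0) into 0, now (0 | (b | b))
step 3: or_idem (→) rewrites (b | b) into b, reaching cost 3 (bound 3)

(0 | b)   [cost 3]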